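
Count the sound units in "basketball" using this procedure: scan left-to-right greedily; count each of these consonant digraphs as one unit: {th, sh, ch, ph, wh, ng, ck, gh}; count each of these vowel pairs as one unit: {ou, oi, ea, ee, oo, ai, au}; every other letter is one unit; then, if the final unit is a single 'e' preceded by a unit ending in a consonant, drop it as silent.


Word: "basketball" (10 letters)
Left-to-right scan:
  [1] 'b' (letter)
  [2] 'a' (letter)
  [3] 's' (letter)
  [4] 'k' (letter)
  [5] 'e' (letter)
  [6] 't' (letter)
  [7] 'b' (letter)
  [8] 'a' (letter)
  [9] 'l' (letter)
  [10] 'l' (letter)
Units from scan: 10
Sound units = 10 units


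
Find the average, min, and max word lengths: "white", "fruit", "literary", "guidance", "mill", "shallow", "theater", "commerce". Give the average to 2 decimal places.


Lengths: "white"=5, "fruit"=5, "literary"=8, "guidance"=8, "mill"=4, "shallow"=7, "theater"=7, "commerce"=8
Sum = 52, Count = 8
Average = 52/8 = 6.50
= avg=6.50, min=4, max=8


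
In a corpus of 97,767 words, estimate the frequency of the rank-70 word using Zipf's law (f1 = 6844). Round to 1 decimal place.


Zipf's law: f(r) = f(1) / r
f(1) = 6844
f(70) = 6844 / 70
= 97.8 occurrences


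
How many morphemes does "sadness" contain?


Word: "sadness"
Morphemes: sad | -ness
Each morpheme carries meaning
= 2 morphemes


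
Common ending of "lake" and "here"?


Word 1: "lake"
Word 2: "here"
Comparing from end:
  Pos -1: 'e' == 'e'
  Pos -2: 'k' != 'r' (stop)
LCS = "e" (length 1)


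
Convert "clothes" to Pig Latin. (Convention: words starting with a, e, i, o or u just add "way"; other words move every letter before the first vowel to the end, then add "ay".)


Word: "clothes"
Starts with consonant(s) → move to end, add 'ay'
Consonant cluster: "cl"
Pig Latin = "othesclay"


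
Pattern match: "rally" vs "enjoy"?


Pattern of "rally": [0, 1, 2, 2, 3]
Pattern of "enjoy": [0, 1, 2, 3, 4]
Patterns do not match
Same pattern = No


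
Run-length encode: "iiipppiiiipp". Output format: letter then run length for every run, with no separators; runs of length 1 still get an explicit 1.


String: "iiipppiiiipp"
Scanning for consecutive runs:
  'i' x 3
  'p' x 3
  'i' x 4
  'p' x 2
RLE = "i3p3i4p2"


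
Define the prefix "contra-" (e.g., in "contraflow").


Prefix: contra-
Example: contraflow (contra- + flow)
Meaning = against


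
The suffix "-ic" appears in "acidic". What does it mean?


Suffix: -ic
As in: acidic -> acid + -ic
Meaning = relating to


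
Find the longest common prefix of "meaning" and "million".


Word 1: "meaning"
Word 2: "million"
Comparing from start:
  Pos 0: 'm' == 'm'
  Pos 1: 'e' != 'i' (stop)
LCP = "m" (length 1)


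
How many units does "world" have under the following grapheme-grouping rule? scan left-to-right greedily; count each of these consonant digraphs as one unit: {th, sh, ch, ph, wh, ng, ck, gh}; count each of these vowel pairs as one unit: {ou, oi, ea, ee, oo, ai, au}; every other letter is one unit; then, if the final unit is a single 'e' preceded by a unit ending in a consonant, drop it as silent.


Word: "world" (5 letters)
Left-to-right scan:
  [1] 'w' (letter)
  [2] 'o' (letter)
  [3] 'r' (letter)
  [4] 'l' (letter)
  [5] 'd' (letter)
Units from scan: 5
Sound units = 5 units


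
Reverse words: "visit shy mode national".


Original: "visit shy mode national"
Words (1..n): visit | shy | mode | national
Reversed (n..1): national | mode | shy | visit
Result = "national mode shy visit"


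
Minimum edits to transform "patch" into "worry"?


Word 1: "patch" (length 5)
Word 2: "worry" (length 5)
One optimal edit sequence (insert/delete/substitute each cost 1):
  1. substitute 'p' -> 'w'  (+1)
  2. substitute 'a' -> 'o'  (+1)
  3. substitute 't' -> 'r'  (+1)
  4. substitute 'c' -> 'r'  (+1)
  5. substitute 'h' -> 'y'  (+1)
Total edit operations: 5
Edit distance = 5


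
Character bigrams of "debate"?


Word: "debate" (length 6)
Number of bigrams = 6 - 2 + 1 = 5
  Position 0: "de"
  Position 1: "eb"
  Position 2: "ba"
  Position 3: "at"
  Position 4: "te"
Bigrams = "de", "eb", "ba", "at", "te"


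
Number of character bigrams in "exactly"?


Word: "exactly" (length 7)
Number of 2-grams = length - 2 + 1 = 7 - 2 + 1
= 6


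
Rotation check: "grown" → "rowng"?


Word: "grown", Candidate: "rowng"
Method: check if candidate is substring of word+word
"growngrown" contains "rowng"? Yes
Is rotation = Yes


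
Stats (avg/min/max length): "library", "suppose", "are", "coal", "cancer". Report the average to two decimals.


Lengths: "library"=7, "suppose"=7, "are"=3, "coal"=4, "cancer"=6
Sum = 27, Count = 5
Average = 27/5 = 5.40
= avg=5.40, min=3, max=7


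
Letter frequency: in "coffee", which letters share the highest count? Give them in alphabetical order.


Word: "coffee"
Letter counts:
  'c': 1
  'e': 2
  'f': 2
  'o': 1
Maximum count = 2
Most frequent = 'e', 'f' (2 times each)


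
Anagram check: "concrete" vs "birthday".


Word 1: "concrete" → sorted: cceenort
Word 2: "birthday" → sorted: abdhirty
Same letters? cceenort != abdhirty
Anagram = No


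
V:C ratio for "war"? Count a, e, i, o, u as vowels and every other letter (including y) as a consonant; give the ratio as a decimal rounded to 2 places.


Word: "war"
Vowels (a,e,i,o,u): 1
Consonants: 2
Ratio = 1/2
= 0.50


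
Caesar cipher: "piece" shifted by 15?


Word: "piece"
Shift: 15
Each letter → (letter + shift) mod 26:
  'p' (15) + 15 = 4 → 'e'
  'i' (8) + 15 = 23 → 'x'
  'e' (4) + 15 = 19 → 't'
  'c' (2) + 15 = 17 → 'r'
  'e' (4) + 15 = 19 → 't'
Result = "extrt"


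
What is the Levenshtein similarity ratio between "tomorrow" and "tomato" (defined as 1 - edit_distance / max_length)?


Word 1: "tomorrow" (length 8)
Word 2: "tomato" (length 6)
One optimal edit sequence:
  1. keep 't'
  2. keep 'o'
  3. keep 'm'
  4. delete 'o'  (+1)
  5. substitute 'r' -> 'a'  (+1)
  6. substitute 'r' -> 't'  (+1)
  7. keep 'o'
  8. delete 'w'  (+1)
Edit distance = 4
Max length = max(8, 6) = 8
Similarity = 1 - 4/8
= 0.5000


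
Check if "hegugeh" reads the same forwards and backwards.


Word: "hegugeh"
Reversed: "hegugeh"
Forward == Backward? hegugeh == hegugeh
Palindrome = Yes


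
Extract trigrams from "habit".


Word: "habit" (length 5)
Number of trigrams = 5 - 3 + 1 = 3
  Position 0: "hab"
  Position 1: "abi"
  Position 2: "bit"
Trigrams = "hab", "abi", "bit"


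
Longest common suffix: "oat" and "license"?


Word 1: "oat"
Word 2: "license"
Comparing from end:
  Pos -1: 't' != 'e' (stop)
LCS = "" (length 0)


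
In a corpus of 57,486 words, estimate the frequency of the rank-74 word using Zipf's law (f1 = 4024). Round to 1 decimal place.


Zipf's law: f(r) = f(1) / r
f(1) = 4024
f(74) = 4024 / 74
= 54.4 occurrences


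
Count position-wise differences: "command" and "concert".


Comparing character by character (same length = 7):
  Pos 0: 'c' vs 'c' =
  Pos 1: 'o' vs 'o' =
  Pos 2: 'm' vs 'n' !=
  Pos 3: 'm' vs 'c' !=
  Pos 4: 'a' vs 'e' !=
  Pos 5: 'n' vs 'r' !=
  Pos 6: 'd' vs 't' !=
Hamming distance = 5


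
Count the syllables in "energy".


Word: "energy"
Syllable breakdown: en-er-gy
Counting: 3 parts
= 3 syllables


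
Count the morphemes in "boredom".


Word: "boredom"
Morphemes: bore | -dom
Each morpheme carries meaning
= 2 morphemes


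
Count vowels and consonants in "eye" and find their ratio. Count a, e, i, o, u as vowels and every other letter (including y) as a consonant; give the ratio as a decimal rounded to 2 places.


Word: "eye"
Vowels (a,e,i,o,u): 2
Consonants: 1
Ratio = 2/1
= 2.00


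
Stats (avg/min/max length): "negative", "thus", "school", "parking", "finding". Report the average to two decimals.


Lengths: "negative"=8, "thus"=4, "school"=6, "parking"=7, "finding"=7
Sum = 32, Count = 5
Average = 32/5 = 6.40
= avg=6.40, min=4, max=8


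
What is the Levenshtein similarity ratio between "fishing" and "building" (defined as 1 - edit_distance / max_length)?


Word 1: "fishing" (length 7)
Word 2: "building" (length 8)
One optimal edit sequence:
  1. insert 'b'  (+1)
  2. substitute 'f' -> 'u'  (+1)
  3. keep 'i'
  4. substitute 's' -> 'l'  (+1)
  5. substitute 'h' -> 'd'  (+1)
  6. keep 'i'
  7. keep 'n'
  8. keep 'g'
Edit distance = 4
Max length = max(7, 8) = 8
Similarity = 1 - 4/8
= 0.5000


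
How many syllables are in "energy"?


Word: "energy"
Syllable breakdown: en-er-gy
Counting: 3 parts
= 3 syllables


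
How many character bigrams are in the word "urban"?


Word: "urban" (length 5)
Number of 2-grams = length - 2 + 1 = 5 - 2 + 1
= 4


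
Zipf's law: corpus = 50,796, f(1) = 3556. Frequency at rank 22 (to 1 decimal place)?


Zipf's law: f(r) = f(1) / r
f(1) = 3556
f(22) = 3556 / 22
= 161.6 occurrences


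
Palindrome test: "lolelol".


Word: "lolelol"
Reversed: "lolelol"
Forward == Backward? lolelol == lolelol
Palindrome = Yes


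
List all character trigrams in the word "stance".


Word: "stance" (length 6)
Number of trigrams = 6 - 3 + 1 = 4
  Position 0: "sta"
  Position 1: "tan"
  Position 2: "anc"
  Position 3: "nce"
Trigrams = "sta", "tan", "anc", "nce"


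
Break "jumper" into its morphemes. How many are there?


Word: "jumper"
Morphemes: jump | -er
Each morpheme carries meaning
= 2 morphemes


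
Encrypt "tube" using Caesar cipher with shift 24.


Word: "tube"
Shift: 24
Each letter → (letter + shift) mod 26:
  't' (19) + 24 = 17 → 'r'
  'u' (20) + 24 = 18 → 's'
  'b' (1) + 24 = 25 → 'z'
  'e' (4) + 24 = 2 → 'c'
Result = "rszc"


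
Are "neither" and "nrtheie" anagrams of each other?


Word 1: "neither" → sorted: eehinrt
Word 2: "nrtheie" → sorted: eehinrt
Same letters? eehinrt == eehinrt
Anagram = Yes


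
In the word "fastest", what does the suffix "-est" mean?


Suffix: -est
Example: fastest (fast + -est)
Meaning = most


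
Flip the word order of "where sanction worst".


Original: "where sanction worst"
Words (1..n): where | sanction | worst
Reversed (n..1): worst | sanction | where
Result = "worst sanction where"


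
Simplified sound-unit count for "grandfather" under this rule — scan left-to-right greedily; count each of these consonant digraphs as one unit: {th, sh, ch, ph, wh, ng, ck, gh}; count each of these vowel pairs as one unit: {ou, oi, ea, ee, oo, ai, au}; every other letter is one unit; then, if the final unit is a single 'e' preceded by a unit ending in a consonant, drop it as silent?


Word: "grandfather" (11 letters)
Left-to-right scan:
  [1] 'g' (letter)
  [2] 'r' (letter)
  [3] 'a' (letter)
  [4] 'n' (letter)
  [5] 'd' (letter)
  [6] 'f' (letter)
  [7] 'a' (letter)
  [8] 'th' (digraph)
  [9] 'e' (letter)
  [10] 'r' (letter)
Units from scan: 10
Sound units = 10 units


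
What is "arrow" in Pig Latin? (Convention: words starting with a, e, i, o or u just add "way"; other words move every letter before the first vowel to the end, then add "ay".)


Word: "arrow"
Starts with vowel → add 'way'
Pig Latin = "arrowway"


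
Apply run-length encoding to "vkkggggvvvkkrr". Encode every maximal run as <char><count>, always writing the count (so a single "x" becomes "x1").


String: "vkkggggvvvkkrr"
Scanning for consecutive runs:
  'v' x 1
  'k' x 2
  'g' x 4
  'v' x 3
  'k' x 2
  'r' x 2
RLE = "v1k2g4v3k2r2"


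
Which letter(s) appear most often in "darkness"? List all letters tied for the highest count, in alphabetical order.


Word: "darkness"
Letter counts:
  'a': 1
  'd': 1
  'e': 1
  'k': 1
  'n': 1
  'r': 1
  's': 2
Maximum count = 2
Most frequent = 's' (2 times each)


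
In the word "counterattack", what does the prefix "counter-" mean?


Prefix: counter-
As in: counterattack -> counter- + attack
Meaning = against / opposite


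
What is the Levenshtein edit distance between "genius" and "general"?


Word 1: "genius" (length 6)
Word 2: "general" (length 7)
One optimal edit sequence (insert/delete/substitute each cost 1):
  1. keep 'g'
  2. keep 'e'
  3. keep 'n'
  4. insert 'e'  (+1)
  5. substitute 'i' -> 'r'  (+1)
  6. substitute 'u' -> 'a'  (+1)
  7. substitute 's' -> 'l'  (+1)
Total edit operations: 4
Edit distance = 4


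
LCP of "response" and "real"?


Word 1: "response"
Word 2: "real"
Comparing from start:
  Pos 0: 'r' == 'r'
  Pos 1: 'e' == 'e'
  Pos 2: 's' != 'a' (stop)
LCP = "re" (length 2)


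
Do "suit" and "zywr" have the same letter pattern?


Pattern of "suit": [0, 1, 2, 3]
Pattern of "zywr": [0, 1, 2, 3]
Patterns match
Same pattern = Yes


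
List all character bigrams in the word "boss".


Word: "boss" (length 4)
Number of bigrams = 4 - 2 + 1 = 3
  Position 0: "bo"
  Position 1: "os"
  Position 2: "ss"
Bigrams = "bo", "os", "ss"


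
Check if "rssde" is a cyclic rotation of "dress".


Word: "dress", Candidate: "rssde"
Method: check if candidate is substring of word+word
"dressdress" contains "rssde"? No
Is rotation = No


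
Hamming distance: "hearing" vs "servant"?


Comparing character by character (same length = 7):
  Pos 0: 'h' vs 's' !=
  Pos 1: 'e' vs 'e' =
  Pos 2: 'a' vs 'r' !=
  Pos 3: 'r' vs 'v' !=
  Pos 4: 'i' vs 'a' !=
  Pos 5: 'n' vs 'n' =
  Pos 6: 'g' vs 't' !=
Hamming distance = 5


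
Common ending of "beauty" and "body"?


Word 1: "beauty"
Word 2: "body"
Comparing from end:
  Pos -1: 'y' == 'y'
  Pos -2: 't' != 'd' (stop)
LCS = "y" (length 1)


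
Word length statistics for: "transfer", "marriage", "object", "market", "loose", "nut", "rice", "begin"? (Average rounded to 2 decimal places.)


Lengths: "transfer"=8, "marriage"=8, "object"=6, "market"=6, "loose"=5, "nut"=3, "rice"=4, "begin"=5
Sum = 45, Count = 8
Average = 45/8 = 5.63
= avg=5.63, min=3, max=8


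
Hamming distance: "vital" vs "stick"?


Comparing character by character (same length = 5):
  Pos 0: 'v' vs 's' !=
  Pos 1: 'i' vs 't' !=
  Pos 2: 't' vs 'i' !=
  Pos 3: 'a' vs 'c' !=
  Pos 4: 'l' vs 'k' !=
Hamming distance = 5


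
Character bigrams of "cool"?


Word: "cool" (length 4)
Number of bigrams = 4 - 2 + 1 = 3
  Position 0: "co"
  Position 1: "oo"
  Position 2: "ol"
Bigrams = "co", "oo", "ol"


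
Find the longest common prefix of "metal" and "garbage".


Word 1: "metal"
Word 2: "garbage"
Comparing from start:
  Pos 0: 'm' != 'g' (stop)
LCP = "" (length 0)


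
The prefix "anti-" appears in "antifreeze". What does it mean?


Prefix: anti-
Example: antifreeze (anti- + freeze)
Meaning = against


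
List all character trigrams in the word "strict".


Word: "strict" (length 6)
Number of trigrams = 6 - 3 + 1 = 4
  Position 0: "str"
  Position 1: "tri"
  Position 2: "ric"
  Position 3: "ict"
Trigrams = "str", "tri", "ric", "ict"


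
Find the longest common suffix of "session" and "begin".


Word 1: "session"
Word 2: "begin"
Comparing from end:
  Pos -1: 'n' == 'n'
  Pos -2: 'o' != 'i' (stop)
LCS = "n" (length 1)


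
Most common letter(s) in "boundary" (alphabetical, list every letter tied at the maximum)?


Word: "boundary"
Letter counts:
  'a': 1
  'b': 1
  'd': 1
  'n': 1
  'o': 1
  'r': 1
  'u': 1
  'y': 1
Maximum count = 1
Most frequent = 'a', 'b', 'd', 'n', 'o', 'r', 'u', 'y' (1 time each)


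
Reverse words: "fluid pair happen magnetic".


Original: "fluid pair happen magnetic"
Words (1..n): fluid | pair | happen | magnetic
Reversed (n..1): magnetic | happen | pair | fluid
Result = "magnetic happen pair fluid"


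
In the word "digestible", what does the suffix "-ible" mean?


Suffix: -ible
Example: digestible = digest + -ible
Meaning = capable of


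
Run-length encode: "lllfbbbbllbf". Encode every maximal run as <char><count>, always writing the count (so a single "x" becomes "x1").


String: "lllfbbbbllbf"
Scanning for consecutive runs:
  'l' x 3
  'f' x 1
  'b' x 4
  'l' x 2
  'b' x 1
  'f' x 1
RLE = "l3f1b4l2b1f1"


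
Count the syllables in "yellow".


Word: "yellow"
Syllable breakdown: yel | low
Counting: 2 parts
= 2 syllables


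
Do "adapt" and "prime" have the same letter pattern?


Pattern of "adapt": [0, 1, 0, 2, 3]
Pattern of "prime": [0, 1, 2, 3, 4]
Patterns do not match
Same pattern = No


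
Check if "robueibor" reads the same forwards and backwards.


Word: "robueibor"
Reversed: "robieubor"
Forward == Backward? robueibor != robieubor
Palindrome = No


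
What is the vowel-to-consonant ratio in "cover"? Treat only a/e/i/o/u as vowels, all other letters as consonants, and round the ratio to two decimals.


Word: "cover"
Vowels (a,e,i,o,u): 2
Consonants: 3
Ratio = 2/3
= 0.67


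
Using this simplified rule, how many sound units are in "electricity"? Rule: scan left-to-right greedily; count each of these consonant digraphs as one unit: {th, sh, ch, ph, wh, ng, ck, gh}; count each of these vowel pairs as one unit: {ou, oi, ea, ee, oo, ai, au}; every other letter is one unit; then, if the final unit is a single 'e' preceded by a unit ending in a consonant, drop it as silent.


Word: "electricity" (11 letters)
Left-to-right scan:
  (1) 'e' (letter)
  (2) 'l' (letter)
  (3) 'e' (letter)
  (4) 'c' (letter)
  (5) 't' (letter)
  (6) 'r' (letter)
  (7) 'i' (letter)
  (8) 'c' (letter)
  (9) 'i' (letter)
  (10) 't' (letter)
  (11) 'y' (letter)
Units from scan: 11
Sound units = 11 units


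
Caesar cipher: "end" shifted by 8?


Word: "end"
Shift: 8
Each letter → (letter + shift) mod 26:
  'e' (4) + 8 = 12 → 'm'
  'n' (13) + 8 = 21 → 'v'
  'd' (3) + 8 = 11 → 'l'
Result = "mvl"


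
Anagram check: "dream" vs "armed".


Word 1: "dream" → sorted: ademr
Word 2: "armed" → sorted: ademr
Same letters? ademr == ademr
Anagram = Yes


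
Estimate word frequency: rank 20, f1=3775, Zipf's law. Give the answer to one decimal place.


Zipf's law: f(r) = f(1) / r
f(1) = 3775
f(20) = 3775 / 20
= 188.8 occurrences


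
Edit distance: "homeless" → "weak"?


Word 1: "homeless" (length 8)
Word 2: "weak" (length 4)
One optimal edit sequence (insert/delete/substitute each cost 1):
  1. delete 'h'  (+1)
  2. delete 'o'  (+1)
  3. delete 'm'  (+1)
  4. delete 'e'  (+1)
  5. substitute 'l' -> 'w'  (+1)
  6. keep 'e'
  7. substitute 's' -> 'a'  (+1)
  8. substitute 's' -> 'k'  (+1)
Total edit operations: 7
Edit distance = 7


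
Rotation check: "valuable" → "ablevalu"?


Word: "valuable", Candidate: "ablevalu"
Method: check if candidate is substring of word+word
"valuablevaluable" contains "ablevalu"? Yes
Is rotation = Yes


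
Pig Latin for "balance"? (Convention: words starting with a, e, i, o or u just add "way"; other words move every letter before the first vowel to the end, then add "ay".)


Word: "balance"
Starts with consonant(s) → move to end, add 'ay'
Consonant cluster: "b"
Pig Latin = "alancebay"


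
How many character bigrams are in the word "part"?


Word: "part" (length 4)
Number of 2-grams = length - 2 + 1 = 4 - 2 + 1
= 3


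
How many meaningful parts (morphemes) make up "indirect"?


Word: "indirect"
Morphemes: in- + direct
Each morpheme carries meaning
= 2 morphemes


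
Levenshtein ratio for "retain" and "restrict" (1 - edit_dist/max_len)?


Word 1: "retain" (length 6)
Word 2: "restrict" (length 8)
One optimal edit sequence:
  1. keep 'r'
  2. keep 'e'
  3. insert 's'  (+1)
  4. keep 't'
  5. substitute 'a' -> 'r'  (+1)
  6. keep 'i'
  7. insert 'c'  (+1)
  8. substitute 'n' -> 't'  (+1)
Edit distance = 4
Max length = max(6, 8) = 8
Similarity = 1 - 4/8
= 0.5000


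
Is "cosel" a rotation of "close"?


Word: "close", Candidate: "cosel"
Method: check if candidate is substring of word+word
"closeclose" contains "cosel"? No
Is rotation = No


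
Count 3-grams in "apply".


Word: "apply" (length 5)
Number of 3-grams = length - 3 + 1 = 5 - 3 + 1
= 3


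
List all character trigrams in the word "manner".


Word: "manner" (length 6)
Number of trigrams = 6 - 3 + 1 = 4
  Position 0: "man"
  Position 1: "ann"
  Position 2: "nne"
  Position 3: "ner"
Trigrams = "man", "ann", "nne", "ner"


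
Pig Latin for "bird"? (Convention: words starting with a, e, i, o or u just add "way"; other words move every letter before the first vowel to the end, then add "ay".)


Word: "bird"
Starts with consonant(s) → move to end, add 'ay'
Consonant cluster: "b"
Pig Latin = "irdbay"


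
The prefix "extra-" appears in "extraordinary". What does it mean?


Prefix: extra-
As in: extraordinary -> extra- + ordinary
Meaning = beyond


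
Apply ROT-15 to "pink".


Word: "pink"
Shift: 15
Each letter → (letter + shift) mod 26:
  'p' (15) + 15 = 4 → 'e'
  'i' (8) + 15 = 23 → 'x'
  'n' (13) + 15 = 2 → 'c'
  'k' (10) + 15 = 25 → 'z'
Result = "excz"


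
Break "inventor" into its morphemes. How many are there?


Word: "inventor"
Morphemes: invent + -or
Each morpheme carries meaning
= 2 morphemes


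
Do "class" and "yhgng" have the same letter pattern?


Pattern of "class": [0, 1, 2, 3, 3]
Pattern of "yhgng": [0, 1, 2, 3, 2]
Patterns do not match
Same pattern = No


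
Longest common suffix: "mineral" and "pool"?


Word 1: "mineral"
Word 2: "pool"
Comparing from end:
  Pos -1: 'l' == 'l'
  Pos -2: 'a' != 'o' (stop)
LCS = "l" (length 1)


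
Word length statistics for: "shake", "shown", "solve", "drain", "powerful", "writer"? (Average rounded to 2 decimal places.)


Lengths: "shake"=5, "shown"=5, "solve"=5, "drain"=5, "powerful"=8, "writer"=6
Sum = 34, Count = 6
Average = 34/6 = 5.67
= avg=5.67, min=5, max=8


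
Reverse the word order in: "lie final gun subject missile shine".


Original: "lie final gun subject missile shine"
Words (1..n): lie | final | gun | subject | missile | shine
Reversed (n..1): shine | missile | subject | gun | final | lie
Result = "shine missile subject gun final lie"


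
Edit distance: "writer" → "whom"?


Word 1: "writer" (length 6)
Word 2: "whom" (length 4)
One optimal edit sequence (insert/delete/substitute each cost 1):
  1. keep 'w'
  2. delete 'r'  (+1)
  3. delete 'i'  (+1)
  4. substitute 't' -> 'h'  (+1)
  5. substitute 'e' -> 'o'  (+1)
  6. substitute 'r' -> 'm'  (+1)
Total edit operations: 5
Edit distance = 5


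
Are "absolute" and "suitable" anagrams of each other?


Word 1: "absolute" → sorted: abelostu
Word 2: "suitable" → sorted: abeilstu
Same letters? abelostu != abeilstu
Anagram = No


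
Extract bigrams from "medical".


Word: "medical" (length 7)
Number of bigrams = 7 - 2 + 1 = 6
  Position 0: "me"
  Position 1: "ed"
  Position 2: "di"
  Position 3: "ic"
  Position 4: "ca"
  Position 5: "al"
Bigrams = "me", "ed", "di", "ic", "ca", "al"


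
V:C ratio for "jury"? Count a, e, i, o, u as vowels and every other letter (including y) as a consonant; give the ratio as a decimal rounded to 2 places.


Word: "jury"
Vowels (a,e,i,o,u): 1
Consonants: 3
Ratio = 1/3
= 0.33


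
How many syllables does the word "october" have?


Word: "october"
Syllable breakdown: oc · to · ber
Counting: 3 parts
= 3 syllables


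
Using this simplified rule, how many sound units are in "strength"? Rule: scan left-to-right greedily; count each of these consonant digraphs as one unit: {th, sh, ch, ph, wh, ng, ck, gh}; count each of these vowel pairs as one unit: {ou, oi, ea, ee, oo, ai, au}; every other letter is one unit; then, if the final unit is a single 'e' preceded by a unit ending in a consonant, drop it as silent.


Word: "strength" (8 letters)
Left-to-right scan:
  1. 's' (letter)
  2. 't' (letter)
  3. 'r' (letter)
  4. 'e' (letter)
  5. 'ng' (digraph)
  6. 'th' (digraph)
Units from scan: 6
Sound units = 6 units


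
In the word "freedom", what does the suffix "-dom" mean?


Suffix: -dom
As in: freedom -> free + -dom
Meaning = state / realm


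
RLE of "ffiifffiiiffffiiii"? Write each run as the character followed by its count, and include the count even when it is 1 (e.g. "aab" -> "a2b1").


String: "ffiifffiiiffffiiii"
Scanning for consecutive runs:
  'f' x 2
  'i' x 2
  'f' x 3
  'i' x 3
  'f' x 4
  'i' x 4
RLE = "f2i2f3i3f4i4"


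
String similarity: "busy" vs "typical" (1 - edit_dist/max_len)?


Word 1: "busy" (length 4)
Word 2: "typical" (length 7)
One optimal edit sequence:
  1. insert 't'  (+1)
  2. insert 'y'  (+1)
  3. insert 'p'  (+1)
  4. substitute 'b' -> 'i'  (+1)
  5. substitute 'u' -> 'c'  (+1)
  6. substitute 's' -> 'a'  (+1)
  7. substitute 'y' -> 'l'  (+1)
Edit distance = 7
Max length = max(4, 7) = 7
Similarity = 1 - 7/7
= 0.0000


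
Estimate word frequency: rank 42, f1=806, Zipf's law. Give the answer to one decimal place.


Zipf's law: f(r) = f(1) / r
f(1) = 806
f(42) = 806 / 42
= 19.2 occurrences


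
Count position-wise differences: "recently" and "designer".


Comparing character by character (same length = 8):
  Pos 0: 'r' vs 'd' !=
  Pos 1: 'e' vs 'e' =
  Pos 2: 'c' vs 's' !=
  Pos 3: 'e' vs 'i' !=
  Pos 4: 'n' vs 'g' !=
  Pos 5: 't' vs 'n' !=
  Pos 6: 'l' vs 'e' !=
  Pos 7: 'y' vs 'r' !=
Hamming distance = 7


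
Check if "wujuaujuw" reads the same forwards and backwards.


Word: "wujuaujuw"
Reversed: "wujuaujuw"
Forward == Backward? wujuaujuw == wujuaujuw
Palindrome = Yes


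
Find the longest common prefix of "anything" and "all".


Word 1: "anything"
Word 2: "all"
Comparing from start:
  Pos 0: 'a' == 'a'
  Pos 1: 'n' != 'l' (stop)
LCP = "a" (length 1)


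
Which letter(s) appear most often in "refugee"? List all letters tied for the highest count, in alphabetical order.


Word: "refugee"
Letter counts:
  'e': 3
  'f': 1
  'g': 1
  'r': 1
  'u': 1
Maximum count = 3
Most frequent = 'e' (3 times each)


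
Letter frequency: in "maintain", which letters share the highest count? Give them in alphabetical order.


Word: "maintain"
Letter counts:
  'a': 2
  'i': 2
  'm': 1
  'n': 2
  't': 1
Maximum count = 2
Most frequent = 'a', 'i', 'n' (2 times each)


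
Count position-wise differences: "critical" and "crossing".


Comparing character by character (same length = 8):
  Pos 0: 'c' vs 'c' =
  Pos 1: 'r' vs 'r' =
  Pos 2: 'i' vs 'o' !=
  Pos 3: 't' vs 's' !=
  Pos 4: 'i' vs 's' !=
  Pos 5: 'c' vs 'i' !=
  Pos 6: 'a' vs 'n' !=
  Pos 7: 'l' vs 'g' !=
Hamming distance = 6


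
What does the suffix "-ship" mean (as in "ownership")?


Suffix: -ship
Example: ownership (owner + -ship)
Meaning = state / position


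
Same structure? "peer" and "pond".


Pattern of "peer": [0, 1, 1, 2]
Pattern of "pond": [0, 1, 2, 3]
Patterns do not match
Same pattern = No


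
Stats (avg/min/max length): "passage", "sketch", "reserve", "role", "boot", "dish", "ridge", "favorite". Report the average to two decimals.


Lengths: "passage"=7, "sketch"=6, "reserve"=7, "role"=4, "boot"=4, "dish"=4, "ridge"=5, "favorite"=8
Sum = 45, Count = 8
Average = 45/8 = 5.63
= avg=5.63, min=4, max=8


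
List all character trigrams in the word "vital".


Word: "vital" (length 5)
Number of trigrams = 5 - 3 + 1 = 3
  Position 0: "vit"
  Position 1: "ita"
  Position 2: "tal"
Trigrams = "vit", "ita", "tal"


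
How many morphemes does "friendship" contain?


Word: "friendship"
Morphemes: friend / -ship
Each morpheme carries meaning
= 2 morphemes


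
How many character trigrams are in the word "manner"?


Word: "manner" (length 6)
Number of 3-grams = length - 3 + 1 = 6 - 3 + 1
= 4


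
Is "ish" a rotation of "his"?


Word: "his", Candidate: "ish"
Method: check if candidate is substring of word+word
"hishis" contains "ish"? Yes
Is rotation = Yes


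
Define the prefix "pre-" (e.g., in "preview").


Prefix: pre-
Example: preview (pre- + view)
Meaning = before


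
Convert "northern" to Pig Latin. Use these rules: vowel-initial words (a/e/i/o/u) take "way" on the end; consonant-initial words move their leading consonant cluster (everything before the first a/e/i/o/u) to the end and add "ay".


Word: "northern"
Starts with consonant(s) → move to end, add 'ay'
Consonant cluster: "n"
Pig Latin = "orthernnay"


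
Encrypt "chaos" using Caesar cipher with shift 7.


Word: "chaos"
Shift: 7
Each letter → (letter + shift) mod 26:
  'c' (2) + 7 = 9 → 'j'
  'h' (7) + 7 = 14 → 'o'
  'a' (0) + 7 = 7 → 'h'
  'o' (14) + 7 = 21 → 'v'
  's' (18) + 7 = 25 → 'z'
Result = "johvz"


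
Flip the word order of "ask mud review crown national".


Original: "ask mud review crown national"
Words (1..n): ask | mud | review | crown | national
Reversed (n..1): national | crown | review | mud | ask
Result = "national crown review mud ask"


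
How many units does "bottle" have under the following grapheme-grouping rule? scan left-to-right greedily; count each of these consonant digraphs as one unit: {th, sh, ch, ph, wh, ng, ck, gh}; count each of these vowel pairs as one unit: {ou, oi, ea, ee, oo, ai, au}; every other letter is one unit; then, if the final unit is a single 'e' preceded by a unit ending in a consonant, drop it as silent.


Word: "bottle" (6 letters)
Left-to-right scan:
  (1) 'b' (letter)
  (2) 'o' (letter)
  (3) 't' (letter)
  (4) 't' (letter)
  (5) 'l' (letter)
  (6) 'e' (letter)
Units from scan: 6
Final unit is 'e' after a consonant -> drop as silent (-1)
Sound units = 5 units


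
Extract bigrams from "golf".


Word: "golf" (length 4)
Number of bigrams = 4 - 2 + 1 = 3
  Position 0: "go"
  Position 1: "ol"
  Position 2: "lf"
Bigrams = "go", "ol", "lf"


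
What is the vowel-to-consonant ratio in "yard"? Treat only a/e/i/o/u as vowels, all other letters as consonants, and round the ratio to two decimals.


Word: "yard"
Vowels (a,e,i,o,u): 1
Consonants: 3
Ratio = 1/3
= 0.33


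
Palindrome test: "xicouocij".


Word: "xicouocij"
Reversed: "jicouocix"
Forward == Backward? xicouocij != jicouocix
Palindrome = No


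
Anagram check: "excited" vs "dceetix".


Word 1: "excited" → sorted: cdeeitx
Word 2: "dceetix" → sorted: cdeeitx
Same letters? cdeeitx == cdeeitx
Anagram = Yes


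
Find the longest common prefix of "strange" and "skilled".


Word 1: "strange"
Word 2: "skilled"
Comparing from start:
  Pos 0: 's' == 's'
  Pos 1: 't' != 'k' (stop)
LCP = "s" (length 1)


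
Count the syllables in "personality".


Word: "personality"
Syllable breakdown: per | son | al | i | ty
Counting: 5 parts
= 5 syllables


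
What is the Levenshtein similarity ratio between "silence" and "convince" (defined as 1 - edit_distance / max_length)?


Word 1: "silence" (length 7)
Word 2: "convince" (length 8)
One optimal edit sequence:
  1. insert 'c'  (+1)
  2. substitute 's' -> 'o'  (+1)
  3. substitute 'i' -> 'n'  (+1)
  4. substitute 'l' -> 'v'  (+1)
  5. substitute 'e' -> 'i'  (+1)
  6. keep 'n'
  7. keep 'c'
  8. keep 'e'
Edit distance = 5
Max length = max(7, 8) = 8
Similarity = 1 - 5/8
= 0.3750


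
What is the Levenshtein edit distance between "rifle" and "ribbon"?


Word 1: "rifle" (length 5)
Word 2: "ribbon" (length 6)
One optimal edit sequence (insert/delete/substitute each cost 1):
  1. keep 'r'
  2. keep 'i'
  3. insert 'b'  (+1)
  4. substitute 'f' -> 'b'  (+1)
  5. substitute 'l' -> 'o'  (+1)
  6. substitute 'e' -> 'n'  (+1)
Total edit operations: 4
Edit distance = 4


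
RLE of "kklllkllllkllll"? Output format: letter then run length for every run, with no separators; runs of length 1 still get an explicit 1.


String: "kklllkllllkllll"
Scanning for consecutive runs:
  'k' x 2
  'l' x 3
  'k' x 1
  'l' x 4
  'k' x 1
  'l' x 4
RLE = "k2l3k1l4k1l4"


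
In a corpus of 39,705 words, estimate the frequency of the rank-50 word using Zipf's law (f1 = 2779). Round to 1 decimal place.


Zipf's law: f(r) = f(1) / r
f(1) = 2779
f(50) = 2779 / 50
= 55.6 occurrences


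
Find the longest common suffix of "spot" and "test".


Word 1: "spot"
Word 2: "test"
Comparing from end:
  Pos -1: 't' == 't'
  Pos -2: 'o' != 's' (stop)
LCS = "t" (length 1)


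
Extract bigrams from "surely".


Word: "surely" (length 6)
Number of bigrams = 6 - 2 + 1 = 5
  Position 0: "su"
  Position 1: "ur"
  Position 2: "re"
  Position 3: "el"
  Position 4: "ly"
Bigrams = "su", "ur", "re", "el", "ly"


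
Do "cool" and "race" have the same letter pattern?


Pattern of "cool": [0, 1, 1, 2]
Pattern of "race": [0, 1, 2, 3]
Patterns do not match
Same pattern = No


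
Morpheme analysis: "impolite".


Word: "impolite"
Morphemes: im- + polite
Each morpheme carries meaning
= 2 morphemes


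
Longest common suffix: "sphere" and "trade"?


Word 1: "sphere"
Word 2: "trade"
Comparing from end:
  Pos -1: 'e' == 'e'
  Pos -2: 'r' != 'd' (stop)
LCS = "e" (length 1)


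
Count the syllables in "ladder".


Word: "ladder"
Syllable breakdown: lad-der
Counting: 2 parts
= 2 syllables


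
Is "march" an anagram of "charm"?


Word 1: "charm" → sorted: achmr
Word 2: "march" → sorted: achmr
Same letters? achmr == achmr
Anagram = Yes


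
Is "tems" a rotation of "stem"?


Word: "stem", Candidate: "tems"
Method: check if candidate is substring of word+word
"stemstem" contains "tems"? Yes
Is rotation = Yes


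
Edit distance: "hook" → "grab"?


Word 1: "hook" (length 4)
Word 2: "grab" (length 4)
One optimal edit sequence (insert/delete/substitute each cost 1):
  1. substitute 'h' -> 'g'  (+1)
  2. substitute 'o' -> 'r'  (+1)
  3. substitute 'o' -> 'a'  (+1)
  4. substitute 'k' -> 'b'  (+1)
Total edit operations: 4
Edit distance = 4


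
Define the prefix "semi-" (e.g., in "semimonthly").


Prefix: semi-
Example: semimonthly = semi- + monthly
Meaning = half


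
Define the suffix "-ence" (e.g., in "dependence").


Suffix: -ence
Example: dependence = depend + -ence
Meaning = state of


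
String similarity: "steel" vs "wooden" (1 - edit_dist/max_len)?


Word 1: "steel" (length 5)
Word 2: "wooden" (length 6)
One optimal edit sequence:
  1. insert 'w'  (+1)
  2. substitute 's' -> 'o'  (+1)
  3. substitute 't' -> 'o'  (+1)
  4. substitute 'e' -> 'd'  (+1)
  5. keep 'e'
  6. substitute 'l' -> 'n'  (+1)
Edit distance = 5
Max length = max(5, 6) = 6
Similarity = 1 - 5/6
= 0.1667


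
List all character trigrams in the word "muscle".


Word: "muscle" (length 6)
Number of trigrams = 6 - 3 + 1 = 4
  Position 0: "mus"
  Position 1: "usc"
  Position 2: "scl"
  Position 3: "cle"
Trigrams = "mus", "usc", "scl", "cle"


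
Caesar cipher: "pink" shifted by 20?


Word: "pink"
Shift: 20
Each letter → (letter + shift) mod 26:
  'p' (15) + 20 = 9 → 'j'
  'i' (8) + 20 = 2 → 'c'
  'n' (13) + 20 = 7 → 'h'
  'k' (10) + 20 = 4 → 'e'
Result = "jche"


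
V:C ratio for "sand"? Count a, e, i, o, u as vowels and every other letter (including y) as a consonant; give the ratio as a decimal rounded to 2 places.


Word: "sand"
Vowels (a,e,i,o,u): 1
Consonants: 3
Ratio = 1/3
= 0.33


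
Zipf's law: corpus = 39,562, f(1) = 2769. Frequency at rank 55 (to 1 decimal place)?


Zipf's law: f(r) = f(1) / r
f(1) = 2769
f(55) = 2769 / 55
= 50.3 occurrences


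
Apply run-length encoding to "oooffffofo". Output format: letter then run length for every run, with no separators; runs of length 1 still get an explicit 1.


String: "oooffffofo"
Scanning for consecutive runs:
  'o' x 3
  'f' x 4
  'o' x 1
  'f' x 1
  'o' x 1
RLE = "o3f4o1f1o1"


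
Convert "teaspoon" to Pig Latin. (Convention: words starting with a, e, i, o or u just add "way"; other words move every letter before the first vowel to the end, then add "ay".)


Word: "teaspoon"
Starts with consonant(s) → move to end, add 'ay'
Consonant cluster: "t"
Pig Latin = "easpoontay"


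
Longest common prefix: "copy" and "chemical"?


Word 1: "copy"
Word 2: "chemical"
Comparing from start:
  Pos 0: 'c' == 'c'
  Pos 1: 'o' != 'h' (stop)
LCP = "c" (length 1)


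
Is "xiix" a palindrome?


Word: "xiix"
Reversed: "xiix"
Forward == Backward? xiix == xiix
Palindrome = Yes


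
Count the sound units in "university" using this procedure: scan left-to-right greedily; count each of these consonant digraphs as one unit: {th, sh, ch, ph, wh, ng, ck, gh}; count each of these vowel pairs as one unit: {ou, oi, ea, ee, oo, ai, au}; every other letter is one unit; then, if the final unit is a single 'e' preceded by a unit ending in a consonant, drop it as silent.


Word: "university" (10 letters)
Left-to-right scan:
  1. 'u' (letter)
  2. 'n' (letter)
  3. 'i' (letter)
  4. 'v' (letter)
  5. 'e' (letter)
  6. 'r' (letter)
  7. 's' (letter)
  8. 'i' (letter)
  9. 't' (letter)
  10. 'y' (letter)
Units from scan: 10
Sound units = 10 units


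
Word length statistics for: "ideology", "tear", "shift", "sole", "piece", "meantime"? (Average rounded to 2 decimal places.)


Lengths: "ideology"=8, "tear"=4, "shift"=5, "sole"=4, "piece"=5, "meantime"=8
Sum = 34, Count = 6
Average = 34/6 = 5.67
= avg=5.67, min=4, max=8


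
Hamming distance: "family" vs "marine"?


Comparing character by character (same length = 6):
  Pos 0: 'f' vs 'm' !=
  Pos 1: 'a' vs 'a' =
  Pos 2: 'm' vs 'r' !=
  Pos 3: 'i' vs 'i' =
  Pos 4: 'l' vs 'n' !=
  Pos 5: 'y' vs 'e' !=
Hamming distance = 4


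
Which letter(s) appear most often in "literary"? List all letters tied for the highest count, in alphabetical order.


Word: "literary"
Letter counts:
  'a': 1
  'e': 1
  'i': 1
  'l': 1
  'r': 2
  't': 1
  'y': 1
Maximum count = 2
Most frequent = 'r' (2 times each)


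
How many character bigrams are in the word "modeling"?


Word: "modeling" (length 8)
Number of 2-grams = length - 2 + 1 = 8 - 2 + 1
= 7


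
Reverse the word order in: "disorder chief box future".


Original: "disorder chief box future"
Words (1..n): disorder | chief | box | future
Reversed (n..1): future | box | chief | disorder
Result = "future box chief disorder"


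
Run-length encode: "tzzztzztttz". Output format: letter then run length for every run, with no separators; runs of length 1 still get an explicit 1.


String: "tzzztzztttz"
Scanning for consecutive runs:
  't' x 1
  'z' x 3
  't' x 1
  'z' x 2
  't' x 3
  'z' x 1
RLE = "t1z3t1z2t3z1"


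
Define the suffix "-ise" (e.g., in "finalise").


Suffix: -ise
As in: finalise -> final + -ise
Meaning = to make


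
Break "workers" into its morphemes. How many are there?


Word: "workers"
Morphemes: work | -er | -s
Each morpheme carries meaning
= 3 morphemes


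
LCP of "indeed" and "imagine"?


Word 1: "indeed"
Word 2: "imagine"
Comparing from start:
  Pos 0: 'i' == 'i'
  Pos 1: 'n' != 'm' (stop)
LCP = "i" (length 1)


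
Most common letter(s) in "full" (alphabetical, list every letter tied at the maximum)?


Word: "full"
Letter counts:
  'f': 1
  'l': 2
  'u': 1
Maximum count = 2
Most frequent = 'l' (2 times each)


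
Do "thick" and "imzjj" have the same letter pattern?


Pattern of "thick": [0, 1, 2, 3, 4]
Pattern of "imzjj": [0, 1, 2, 3, 3]
Patterns do not match
Same pattern = No


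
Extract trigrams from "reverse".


Word: "reverse" (length 7)
Number of trigrams = 7 - 3 + 1 = 5
  Position 0: "rev"
  Position 1: "eve"
  Position 2: "ver"
  Position 3: "ers"
  Position 4: "rse"
Trigrams = "rev", "eve", "ver", "ers", "rse"


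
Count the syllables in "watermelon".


Word: "watermelon"
Syllable breakdown: wa | ter | mel | on
Counting: 4 parts
= 4 syllables


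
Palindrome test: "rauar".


Word: "rauar"
Reversed: "rauar"
Forward == Backward? rauar == rauar
Palindrome = Yes


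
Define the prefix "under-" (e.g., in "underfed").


Prefix: under-
Example: underfed (under- + fed)
Meaning = insufficient


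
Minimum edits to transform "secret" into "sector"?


Word 1: "secret" (length 6)
Word 2: "sector" (length 6)
One optimal edit sequence (insert/delete/substitute each cost 1):
  1. keep 's'
  2. keep 'e'
  3. keep 'c'
  4. substitute 'r' -> 't'  (+1)
  5. substitute 'e' -> 'o'  (+1)
  6. substitute 't' -> 'r'  (+1)
Total edit operations: 3
Edit distance = 3
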